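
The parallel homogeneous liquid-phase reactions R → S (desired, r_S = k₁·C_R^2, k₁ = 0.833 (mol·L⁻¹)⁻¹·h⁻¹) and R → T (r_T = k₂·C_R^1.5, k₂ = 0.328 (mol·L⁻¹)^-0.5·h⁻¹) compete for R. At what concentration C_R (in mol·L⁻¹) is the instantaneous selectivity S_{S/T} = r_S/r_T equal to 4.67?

3.38 mol·L⁻¹

S_{S/T} = (k₁/k₂)·C_R^0.5 ⇒ C_R = (S·k₂/k₁)^(2).
= (4.67×0.328/0.833)^(2) = (1.839)^(2) = 3.38 mol·L⁻¹.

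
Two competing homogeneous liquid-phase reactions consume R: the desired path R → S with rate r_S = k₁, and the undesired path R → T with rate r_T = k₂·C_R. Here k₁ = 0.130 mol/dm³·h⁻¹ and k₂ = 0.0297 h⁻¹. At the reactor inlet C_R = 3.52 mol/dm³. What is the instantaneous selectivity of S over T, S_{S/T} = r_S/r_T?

S_{S/T} = r_S/r_T = (k₁)/(k₂·C_R) = (k₁/k₂)·C_R⁻¹.
= (0.130) / (0.0297×3.520) = 0.1300/0.1045 = 1.24.

1.24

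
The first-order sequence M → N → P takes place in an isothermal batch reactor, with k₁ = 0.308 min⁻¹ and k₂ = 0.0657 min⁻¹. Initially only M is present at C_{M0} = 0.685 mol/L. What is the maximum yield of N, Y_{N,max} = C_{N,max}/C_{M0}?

At the optimum, C_{N,max}/C_{M0} = (k₁/k₂)^[k₂/(k₂−k₁)].
= (0.308/0.0657)^(0.0657/(0.0657−0.308)) = (4.688)^(-0.2712) = 0.6578.

0.658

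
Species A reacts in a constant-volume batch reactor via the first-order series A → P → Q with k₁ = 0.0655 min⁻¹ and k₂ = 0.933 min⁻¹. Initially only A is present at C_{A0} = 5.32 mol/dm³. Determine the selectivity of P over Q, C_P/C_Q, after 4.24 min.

The intermediate concentration in a first-order A→B→C sequence is C_P = k₁C_{A0}(e^(−k₁t) − e^(−k₂t))/(k₂−k₁).
e^(−k₁t) = e^(−0.0655×4.24) = e^(−0.2777) = 0.7575; e^(−k₂t) = e^(−3.956) = 0.01914.
C_P = 0.0655×5.32/(0.933−0.0655) × (0.7575−0.01914) = 0.4017×0.7384 = 0.2966 mol/dm³.
C_A = C_{A0}e^(−k₁t) = 4.030 mol/dm³, so C_Q = C_{A0}−C_A−C_P = 0.9935 mol/dm³; C_P/C_Q = 0.299.

0.299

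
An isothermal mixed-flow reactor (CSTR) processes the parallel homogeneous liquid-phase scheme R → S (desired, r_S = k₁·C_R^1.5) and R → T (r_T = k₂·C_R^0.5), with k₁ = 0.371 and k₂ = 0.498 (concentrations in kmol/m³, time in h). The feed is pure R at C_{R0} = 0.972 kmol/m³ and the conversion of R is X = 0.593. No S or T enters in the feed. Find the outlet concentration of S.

0.131 kmol/m³

Exit C_R = C_{R0}(1−X) = 0.972×0.407 = 0.3956 kmol/m³.
In a CSTR the entire volume is at exit conditions, so r_S = 0.371×0.3956^1.5 = 0.09231 and r_T = 0.498×0.3956^0.5 = 0.3132.
Fraction of consumed R going to S: r_S/(r_S+r_T) = 0.2276.
C_S = 0.2276·C_{R0}·X = 0.2276×0.972×0.593 = 0.131 kmol/m³.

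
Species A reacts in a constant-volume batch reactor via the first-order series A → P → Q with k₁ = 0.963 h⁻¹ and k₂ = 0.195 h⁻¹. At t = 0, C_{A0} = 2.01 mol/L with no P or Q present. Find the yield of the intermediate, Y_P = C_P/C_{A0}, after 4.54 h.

The intermediate concentration in a first-order A→B→C sequence is C_P = k₁C_{A0}(e^(−k₁t) − e^(−k₂t))/(k₂−k₁).
e^(−k₁t) = e^(−0.963×4.54) = e^(−4.372) = 0.01263; e^(−k₂t) = e^(−0.8853) = 0.4126.
C_P = 0.963×2.01/(0.195−0.963) × (0.01263−0.4126) = (-2.520)×(-0.4000) = 1.008 mol/L.
Y_P = C_P/C_{A0} = 1.008/2.01 = 0.502.

0.502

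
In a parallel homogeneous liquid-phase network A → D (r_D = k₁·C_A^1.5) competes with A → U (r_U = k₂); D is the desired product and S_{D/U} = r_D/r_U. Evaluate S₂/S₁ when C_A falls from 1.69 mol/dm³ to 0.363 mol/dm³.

S_{D/U} = (k₁/k₂)·C_A^1.5, so S₂/S₁ = (C_{A,2}/C_{A,1})^1.5.
= (0.363/1.69)^1.5 = (0.2148)^1.5 = 0.0995.
Selectivity toward D falls as C_A falls — high-concentration operation is favoured.

0.0995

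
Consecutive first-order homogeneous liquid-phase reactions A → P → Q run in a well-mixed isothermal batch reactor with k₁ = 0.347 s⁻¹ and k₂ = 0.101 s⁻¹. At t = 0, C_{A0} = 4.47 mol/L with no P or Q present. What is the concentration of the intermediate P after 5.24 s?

The intermediate concentration in a first-order A→B→C sequence is C_P = k₁C_{A0}(e^(−k₁t) − e^(−k₂t))/(k₂−k₁).
e^(−k₁t) = e^(−0.347×5.24) = e^(−1.818) = 0.1623; e^(−k₂t) = e^(−0.5292) = 0.5891.
C_P = 0.347×4.47/(0.101−0.347) × (0.1623−0.5891) = (-6.305)×(-0.4267) = 2.691 mol/L.

2.69 mol/L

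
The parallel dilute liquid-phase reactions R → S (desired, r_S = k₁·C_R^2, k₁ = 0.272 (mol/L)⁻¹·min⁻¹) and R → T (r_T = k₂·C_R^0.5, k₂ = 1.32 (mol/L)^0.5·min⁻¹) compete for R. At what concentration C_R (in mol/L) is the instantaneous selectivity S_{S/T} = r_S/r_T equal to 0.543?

S_{S/T} = (k₁/k₂)·C_R^1.5 ⇒ C_R = (S·k₂/k₁)^(1/1.5).
= (0.543×1.32/0.272)^(0.6667) = (2.635)^(0.6667) = 1.91 mol/L.

1.91 mol/L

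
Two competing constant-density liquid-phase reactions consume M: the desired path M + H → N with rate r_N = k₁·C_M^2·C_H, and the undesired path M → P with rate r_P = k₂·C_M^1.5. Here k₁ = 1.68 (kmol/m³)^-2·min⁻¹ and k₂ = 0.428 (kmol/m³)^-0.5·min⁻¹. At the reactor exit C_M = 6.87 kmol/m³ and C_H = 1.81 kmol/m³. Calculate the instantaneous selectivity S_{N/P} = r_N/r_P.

S_{N/P} = r_N/r_P = (k₁·C_M^2·C_H)/(k₂·C_M^1.5) = (k₁/k₂)·C_M^0.5·C_H.
= (1.68×6.870^2×1.810) / (0.428×6.870^1.5) = 143.5/7.707 = 18.6.

18.6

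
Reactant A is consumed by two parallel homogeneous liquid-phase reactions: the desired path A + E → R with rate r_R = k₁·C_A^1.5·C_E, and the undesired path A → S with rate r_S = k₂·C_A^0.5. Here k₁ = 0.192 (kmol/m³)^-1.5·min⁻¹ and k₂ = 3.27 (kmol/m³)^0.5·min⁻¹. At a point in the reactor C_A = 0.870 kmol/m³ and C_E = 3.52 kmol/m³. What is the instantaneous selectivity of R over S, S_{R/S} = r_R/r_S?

S_{R/S} = r_R/r_S = (k₁·C_A^1.5·C_E)/(k₂·C_A^0.5) = (k₁/k₂)·C_A·C_E.
= (0.192×0.8700^1.5×3.520) / (3.27×0.8700^0.5) = 0.5484/3.050 = 0.180.
Since the desired path is higher order in A, keeping C_A high (PFR or concentrated feed) favours R.

0.180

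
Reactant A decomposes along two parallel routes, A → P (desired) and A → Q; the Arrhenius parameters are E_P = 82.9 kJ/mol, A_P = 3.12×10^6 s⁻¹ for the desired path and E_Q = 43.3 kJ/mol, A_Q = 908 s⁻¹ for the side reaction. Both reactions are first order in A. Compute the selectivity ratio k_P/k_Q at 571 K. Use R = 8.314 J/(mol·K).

Since both paths have the same order in A, the concentration cancels and S_{P/Q} = k_P/k_Q = (A_P/A_Q)·exp[(E_Q−E_P)/(RT)].
(E_Q−E_P)/(RT) = (43.3−82.9)×10³/(8.314×571) = -39600/4747 = -8.342.
k_P/k_Q = (3.12×10^6/908)·exp(-8.342) = 3436 × 2.384×10^-4 = 0.819.

0.819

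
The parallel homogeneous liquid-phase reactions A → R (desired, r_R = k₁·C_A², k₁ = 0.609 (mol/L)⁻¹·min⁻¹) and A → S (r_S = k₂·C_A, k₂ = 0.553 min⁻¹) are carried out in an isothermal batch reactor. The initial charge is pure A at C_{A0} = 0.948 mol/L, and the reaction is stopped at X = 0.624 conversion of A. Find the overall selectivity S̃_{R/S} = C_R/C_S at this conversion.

C_A = C_{A0}(1−X) = 0.3564 mol/L.
Along a PFR/batch, dC_S/dC_A = −r_S/(r_R+r_S) = −k₂/(k₂+k₁·C_A).
Integrating from C_{A0} to C_A: C_S = (0.553/0.609)·ln[(0.553+0.609·0.948)/(0.553+0.609·0.356)] = 0.9080·ln(1.130/0.7701) = 0.3485 mol/L.
Then C_R = (C_{A0}−C_A) − C_S = 0.5916 − 0.3485 = 0.2431 mol/L.
S̃_{R/S} = C_R/C_S = 0.2431/0.3485 = 0.697.

0.697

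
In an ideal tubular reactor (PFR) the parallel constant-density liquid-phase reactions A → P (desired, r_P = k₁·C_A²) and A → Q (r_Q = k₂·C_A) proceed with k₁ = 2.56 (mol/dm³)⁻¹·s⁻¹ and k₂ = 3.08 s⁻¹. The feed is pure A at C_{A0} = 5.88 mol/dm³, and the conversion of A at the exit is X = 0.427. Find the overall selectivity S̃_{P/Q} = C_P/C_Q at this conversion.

3.77

C_A = C_{A0}(1−X) = 3.369 mol/dm³.
Along a PFR/batch, dC_Q/dC_A = −r_Q/(r_P+r_Q) = −k₂/(k₂+k₁·C_A).
Integrating from C_{A0} to C_A: C_Q = (3.08/2.56)·ln[(3.08+2.56·5.88)/(3.08+2.56·3.37)] = 1.203·ln(18.13/11.71) = 0.5266 mol/dm³.
Then C_P = (C_{A0}−C_A) − C_Q = 2.511 − 0.5266 = 1.984 mol/dm³.
S̃_{P/Q} = C_P/C_Q = 1.984/0.5266 = 3.77.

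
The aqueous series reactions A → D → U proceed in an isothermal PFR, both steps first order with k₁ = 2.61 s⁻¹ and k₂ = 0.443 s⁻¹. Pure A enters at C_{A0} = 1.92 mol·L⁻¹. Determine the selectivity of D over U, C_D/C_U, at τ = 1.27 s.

2.00

Solving the coupled first-order balances gives C_D(τ) = [k₁/(k₂−k₁)]·C_{A0}·(e^(−k₁τ) − e^(−k₂τ)).
e^(−k₁τ) = e^(−2.61×1.27) = e^(−3.315) = 0.03634; e^(−k₂τ) = e^(−0.5626) = 0.5697.
C_D = 2.61×1.92/(0.443−2.61) × (0.03634−0.5697) = (-2.313)×(-0.5334) = 1.233 mol·L⁻¹.
C_A = C_{A0}e^(−k₁τ) = 0.06978 mol·L⁻¹, so C_U = C_{A0}−C_A−C_D = 0.6168 mol·L⁻¹; C_D/C_U = 2.00.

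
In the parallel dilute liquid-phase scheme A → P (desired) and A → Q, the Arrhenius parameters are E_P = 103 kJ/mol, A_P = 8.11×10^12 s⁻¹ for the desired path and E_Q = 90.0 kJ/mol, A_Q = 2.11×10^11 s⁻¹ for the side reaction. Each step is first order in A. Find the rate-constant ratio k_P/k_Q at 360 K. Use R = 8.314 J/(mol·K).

Since both paths have the same order in A, the concentration cancels and S_{P/Q} = k_P/k_Q = (A_P/A_Q)·exp[(E_Q−E_P)/(RT)].
(E_Q−E_P)/(RT) = (90.0−103)×10³/(8.314×360) = -13000/2993 = -4.343.
k_P/k_Q = (8.11×10^12/2.11×10^11)·exp(-4.343) = 38.44 × 0.01299 = 0.499.

0.499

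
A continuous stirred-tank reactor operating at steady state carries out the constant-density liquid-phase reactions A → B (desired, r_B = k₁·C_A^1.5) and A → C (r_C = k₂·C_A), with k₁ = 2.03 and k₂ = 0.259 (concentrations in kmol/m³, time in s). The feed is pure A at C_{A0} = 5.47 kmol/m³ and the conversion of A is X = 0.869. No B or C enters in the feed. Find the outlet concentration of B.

4.13 kmol/m³

Exit C_A = C_{A0}(1−X) = 5.47×0.131 = 0.7166 kmol/m³.
A CSTR operates uniformly at the exit composition, giving r_B = 1.231 and r_C = 0.1856 (each k·C_A^n at C_A = 0.7166).
Fraction of consumed A going to B: r_B/(r_B+r_C) = 0.8690.
C_B = 0.8690·C_{A0}·X = 0.8690×5.47×0.869 = 4.13 kmol/m³.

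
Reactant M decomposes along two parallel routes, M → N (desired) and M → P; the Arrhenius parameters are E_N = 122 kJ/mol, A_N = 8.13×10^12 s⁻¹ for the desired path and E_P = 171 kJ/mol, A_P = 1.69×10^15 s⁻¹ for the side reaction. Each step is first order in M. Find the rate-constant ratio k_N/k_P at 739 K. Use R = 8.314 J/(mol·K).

Since both paths have the same order in M, the concentration cancels and S_{N/P} = k_N/k_P = (A_N/A_P)·exp[(E_P−E_N)/(RT)].
(E_P−E_N)/(RT) = (171−122)×10³/(8.314×739) = 49000/6144 = 7.975.
k_N/k_P = (8.13×10^12/1.69×10^15)·exp(7.975) = 0.004811 × 2908 = 14.0.

14.0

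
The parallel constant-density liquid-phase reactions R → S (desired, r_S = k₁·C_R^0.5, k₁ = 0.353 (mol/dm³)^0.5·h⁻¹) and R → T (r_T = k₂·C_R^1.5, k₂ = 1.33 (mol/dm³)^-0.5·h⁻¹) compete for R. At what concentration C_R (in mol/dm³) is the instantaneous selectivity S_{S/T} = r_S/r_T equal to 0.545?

0.487 mol/dm³

S_{S/T} = (k₁/k₂)·C_R⁻¹ ⇒ C_R = (S·k₂/k₁)^(-1).
= (0.545×1.33/0.353)^(-1) = (2.053)^(-1) = 0.487 mol/dm³.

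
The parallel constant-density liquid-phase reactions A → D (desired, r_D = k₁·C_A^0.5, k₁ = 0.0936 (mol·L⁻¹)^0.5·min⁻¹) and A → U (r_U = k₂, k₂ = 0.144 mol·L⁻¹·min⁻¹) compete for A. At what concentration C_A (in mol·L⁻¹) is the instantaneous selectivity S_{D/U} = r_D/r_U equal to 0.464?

S_{D/U} = (k₁/k₂)·C_A^0.5 ⇒ C_A = (S·k₂/k₁)^(2).
= (0.464×0.144/0.0936)^(2) = (0.7138)^(2) = 0.510 mol·L⁻¹.

0.510 mol·L⁻¹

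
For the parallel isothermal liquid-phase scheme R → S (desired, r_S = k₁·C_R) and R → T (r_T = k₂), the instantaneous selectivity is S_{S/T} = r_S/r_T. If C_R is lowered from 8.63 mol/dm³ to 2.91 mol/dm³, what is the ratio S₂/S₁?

S_{S/T} = (k₁/k₂)·C_R, so S₂/S₁ = (C_{R,2}/C_{R,1}).
= 2.91/8.63 = 0.337.
Selectivity toward S falls as C_R falls — high-concentration operation is favoured.

0.337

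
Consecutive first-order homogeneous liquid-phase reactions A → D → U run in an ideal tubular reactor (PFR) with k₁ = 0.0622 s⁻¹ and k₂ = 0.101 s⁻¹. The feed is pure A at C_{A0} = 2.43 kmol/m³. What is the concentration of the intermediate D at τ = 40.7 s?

For first-order series with pure A initially, C_D(τ) = k₁C_{A0}/(k₂−k₁)·(e^(−k₁τ) − e^(−k₂τ)).
e^(−k₁τ) = e^(−0.0622×40.7) = e^(−2.532) = 0.07954; e^(−k₂τ) = e^(−4.111) = 0.01640.
C_D = 0.0622×2.43/(0.101−0.0622) × (0.07954−0.01640) = 3.896×0.06314 = 0.2460 kmol/m³.

0.246 kmol/m³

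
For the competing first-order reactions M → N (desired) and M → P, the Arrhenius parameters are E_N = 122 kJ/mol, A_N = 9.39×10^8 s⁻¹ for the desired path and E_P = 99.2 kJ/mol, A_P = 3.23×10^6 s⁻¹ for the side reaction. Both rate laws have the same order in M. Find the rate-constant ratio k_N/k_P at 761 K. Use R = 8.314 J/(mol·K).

7.91

Since both paths have the same order in M, the concentration cancels and S_{N/P} = k_N/k_P = (A_N/A_P)·exp[(E_P−E_N)/(RT)].
(E_P−E_N)/(RT) = (99.2−122)×10³/(8.314×761) = -22800/6327 = -3.604.
k_N/k_P = (9.39×10^8/3.23×10^6)·exp(-3.604) = 290.7 × 0.02722 = 7.91.
Since E_N > E_P, raising the temperature improves selectivity toward N.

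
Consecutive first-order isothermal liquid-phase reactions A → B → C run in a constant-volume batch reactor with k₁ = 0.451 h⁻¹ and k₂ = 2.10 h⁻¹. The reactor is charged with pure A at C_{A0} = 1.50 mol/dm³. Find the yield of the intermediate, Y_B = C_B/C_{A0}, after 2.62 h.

0.0828

Solving the coupled first-order balances gives C_B(t) = [k₁/(k₂−k₁)]·C_{A0}·(e^(−k₁t) − e^(−k₂t)).
e^(−k₁t) = e^(−0.451×2.62) = e^(−1.182) = 0.3068; e^(−k₂t) = e^(−5.502) = 0.004079.
C_B = 0.451×1.50/(2.10−0.451) × (0.3068−0.004079) = 0.4102×0.3027 = 0.1242 mol/dm³.
Y_B = C_B/C_{A0} = 0.1242/1.50 = 0.0828.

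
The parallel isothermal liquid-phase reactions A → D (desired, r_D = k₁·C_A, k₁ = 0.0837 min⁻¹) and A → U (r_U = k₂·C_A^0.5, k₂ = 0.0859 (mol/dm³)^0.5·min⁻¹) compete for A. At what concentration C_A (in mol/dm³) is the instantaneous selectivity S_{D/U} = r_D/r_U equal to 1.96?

S_{D/U} = (k₁/k₂)·C_A^0.5 ⇒ C_A = (S·k₂/k₁)^(2).
= (1.96×0.0859/0.0837)^(2) = (2.012)^(2) = 4.05 mol/dm³.

4.05 mol/dm³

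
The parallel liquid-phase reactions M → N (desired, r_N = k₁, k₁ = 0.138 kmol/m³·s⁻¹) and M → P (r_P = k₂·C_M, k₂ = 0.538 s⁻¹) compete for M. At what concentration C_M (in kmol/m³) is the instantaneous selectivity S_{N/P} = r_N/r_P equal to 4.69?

S_{N/P} = (k₁/k₂)·C_M⁻¹ ⇒ C_M = (S·k₂/k₁)^(-1).
= (4.69×0.538/0.138)^(-1) = (18.28)^(-1) = 0.0547 kmol/m³.

0.0547 kmol/m³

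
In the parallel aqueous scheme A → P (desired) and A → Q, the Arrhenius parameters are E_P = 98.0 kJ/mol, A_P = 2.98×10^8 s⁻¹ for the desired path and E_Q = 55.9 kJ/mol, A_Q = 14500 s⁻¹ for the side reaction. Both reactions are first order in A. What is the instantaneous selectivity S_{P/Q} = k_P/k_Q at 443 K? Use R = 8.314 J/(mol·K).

0.223

k_P/k_Q = (A_P/A_Q)·exp[−(E_P−E_Q)/(RT)] = (A_P/A_Q)·exp[(E_Q−E_P)/(RT)].
(E_Q−E_P)/(RT) = (55.9−98.0)×10³/(8.314×443) = -42100/3683 = -11.43.
k_P/k_Q = (2.98×10^8/14500)·exp(-11.43) = 20552 × 1.086×10^-5 = 0.223.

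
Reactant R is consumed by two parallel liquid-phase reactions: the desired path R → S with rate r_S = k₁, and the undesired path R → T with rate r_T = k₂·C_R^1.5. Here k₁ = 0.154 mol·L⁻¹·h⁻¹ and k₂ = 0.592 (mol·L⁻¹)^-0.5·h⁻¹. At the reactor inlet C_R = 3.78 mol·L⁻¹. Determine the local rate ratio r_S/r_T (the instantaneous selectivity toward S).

0.0354

S_{S/T} = r_S/r_T = (k₁)/(k₂·C_R^1.5) = (k₁/k₂)·C_R^-1.5.
= (0.154) / (0.592×3.780^1.5) = 0.1540/4.351 = 0.0354.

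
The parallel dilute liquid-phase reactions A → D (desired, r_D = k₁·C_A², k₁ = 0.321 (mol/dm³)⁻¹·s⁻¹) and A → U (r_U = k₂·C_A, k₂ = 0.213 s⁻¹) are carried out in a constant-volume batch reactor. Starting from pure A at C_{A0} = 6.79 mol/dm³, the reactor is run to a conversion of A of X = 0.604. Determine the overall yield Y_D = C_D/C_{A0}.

0.526

C_A = C_{A0}(1−X) = 2.689 mol/dm³.
Along a PFR/batch, dC_U/dC_A = −r_U/(r_D+r_U) = −k₂/(k₂+k₁·C_A).
Integrating from C_{A0} to C_A: C_U = (0.213/0.321)·ln[(0.213+0.321·6.79)/(0.213+0.321·2.69)] = 0.6636·ln(2.393/1.076) = 0.5302 mol/dm³.
Then C_D = (C_{A0}−C_A) − C_U = 4.101 − 0.5302 = 3.571 mol/dm³.
Y_D = C_D/C_{A0} = 3.571/6.79 = 0.526.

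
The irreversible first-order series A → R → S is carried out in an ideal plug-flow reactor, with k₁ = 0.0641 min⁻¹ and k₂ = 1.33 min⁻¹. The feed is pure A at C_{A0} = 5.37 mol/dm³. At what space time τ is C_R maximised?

2.40 min

For first-order series the maximum of C_R occurs at τ_opt = ln(k₂/k₁)/(k₂−k₁).
= ln(1.33/0.0641)/(1.33−0.0641) = ln(20.75)/1.266 = 3.032/1.266 = 2.40 min.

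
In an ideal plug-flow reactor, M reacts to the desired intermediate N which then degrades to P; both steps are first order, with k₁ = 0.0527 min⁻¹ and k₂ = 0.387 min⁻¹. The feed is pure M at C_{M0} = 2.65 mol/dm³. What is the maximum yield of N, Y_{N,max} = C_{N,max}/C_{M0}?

0.0994

For a first-order series the maximum intermediate yield is C_{N,max}/C_{M0} = (k₁/k₂)^[k₂/(k₂−k₁)].
= (0.0527/0.387)^(0.387/(0.387−0.0527)) = (0.1362)^(1.158) = 0.09945.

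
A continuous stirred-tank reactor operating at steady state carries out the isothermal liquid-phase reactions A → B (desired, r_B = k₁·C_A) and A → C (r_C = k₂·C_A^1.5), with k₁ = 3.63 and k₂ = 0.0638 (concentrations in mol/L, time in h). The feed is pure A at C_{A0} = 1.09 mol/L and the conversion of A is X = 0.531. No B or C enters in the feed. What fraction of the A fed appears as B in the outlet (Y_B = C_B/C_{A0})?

Exit C_A = C_{A0}(1−X) = 1.09×0.469 = 0.5112 mol/L.
A CSTR operates uniformly at the exit composition, giving r_B = 1.856 and r_C = 0.02332 (each k·C_A^n at C_A = 0.5112).
Fraction of consumed A going to B: r_B/(r_B+r_C) = 0.9876.
C_B = 0.9876·C_{A0}·X = 0.9876×1.09×0.531 = 0.572 mol/L; Y_B = C_B/C_{A0} = 0.524.

0.524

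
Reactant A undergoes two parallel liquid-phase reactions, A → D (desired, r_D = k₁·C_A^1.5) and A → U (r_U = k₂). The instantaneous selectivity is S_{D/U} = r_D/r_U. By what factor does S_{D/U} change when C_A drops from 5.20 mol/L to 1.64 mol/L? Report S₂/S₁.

S_{D/U} = (k₁/k₂)·C_A^1.5, so S₂/S₁ = (C_{A,2}/C_{A,1})^1.5.
= (1.64/5.20)^1.5 = (0.3154)^1.5 = 0.177.

0.177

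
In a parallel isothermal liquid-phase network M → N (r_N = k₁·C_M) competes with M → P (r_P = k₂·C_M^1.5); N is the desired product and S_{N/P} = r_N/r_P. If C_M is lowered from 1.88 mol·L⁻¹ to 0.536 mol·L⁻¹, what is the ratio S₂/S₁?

S_{N/P} = (k₁/k₂)·C_M^-0.5, so S₂/S₁ = (C_{M,2}/C_{M,1})^-0.5.
= (0.536/1.88)^(-0.5) = (0.2851)^(-0.5) = 1.87.
Selectivity toward N rises as C_M falls — low-concentration operation is favoured.

1.87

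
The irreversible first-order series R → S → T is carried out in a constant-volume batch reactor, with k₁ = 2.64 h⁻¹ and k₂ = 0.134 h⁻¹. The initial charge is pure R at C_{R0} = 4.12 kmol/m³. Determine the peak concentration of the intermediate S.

3.51 kmol/m³

At the optimum, C_{S,max}/C_{R0} = (k₁/k₂)^[k₂/(k₂−k₁)].
= (2.64/0.134)^(0.134/(0.134−2.64)) = (19.70)^(-0.05347) = 0.8527.
C_{S,max} = 0.8527×4.12 = 3.51 kmol/m³.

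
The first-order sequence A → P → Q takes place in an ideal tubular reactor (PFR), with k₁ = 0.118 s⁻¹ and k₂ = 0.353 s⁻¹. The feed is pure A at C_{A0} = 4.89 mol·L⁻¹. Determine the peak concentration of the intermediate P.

0.943 mol·L⁻¹

For a first-order series the maximum intermediate yield is C_{P,max}/C_{A0} = (k₁/k₂)^[k₂/(k₂−k₁)].
= (0.118/0.353)^(0.353/(0.353−0.118)) = (0.3343)^(1.502) = 0.1928.
C_{P,max} = 0.1928×4.89 = 0.943 mol·L⁻¹.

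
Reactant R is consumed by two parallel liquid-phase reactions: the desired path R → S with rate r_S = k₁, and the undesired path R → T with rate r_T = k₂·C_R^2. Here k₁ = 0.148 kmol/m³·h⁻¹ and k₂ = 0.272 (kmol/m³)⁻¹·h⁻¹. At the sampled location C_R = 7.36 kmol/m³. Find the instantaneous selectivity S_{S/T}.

S_{S/T} = r_S/r_T = (k₁)/(k₂·C_R^2) = (k₁/k₂)·C_R^-2.
= (0.148) / (0.272×7.360^2) = 0.1480/14.73 = 0.0100.
The undesired path is higher order in R, so low C_R (CSTR or dilute feed) favours S.

0.0100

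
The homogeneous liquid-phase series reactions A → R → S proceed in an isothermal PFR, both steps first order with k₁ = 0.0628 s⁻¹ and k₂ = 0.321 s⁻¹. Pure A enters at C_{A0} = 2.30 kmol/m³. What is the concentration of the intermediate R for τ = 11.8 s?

The intermediate concentration in a first-order A→B→C sequence is C_R = k₁C_{A0}(e^(−k₁τ) − e^(−k₂τ))/(k₂−k₁).
e^(−k₁τ) = e^(−0.0628×11.8) = e^(−0.7410) = 0.4766; e^(−k₂τ) = e^(−3.788) = 0.02265.
C_R = 0.0628×2.30/(0.321−0.0628) × (0.4766−0.02265) = 0.5594×0.4540 = 0.2540 kmol/m³.

0.254 kmol/m³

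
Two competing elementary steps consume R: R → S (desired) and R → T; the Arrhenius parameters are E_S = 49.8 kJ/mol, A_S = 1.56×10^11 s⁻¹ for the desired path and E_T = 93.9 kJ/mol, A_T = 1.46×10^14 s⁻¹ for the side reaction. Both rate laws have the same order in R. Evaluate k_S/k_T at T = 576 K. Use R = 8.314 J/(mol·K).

10.7

Since both paths have the same order in R, the concentration cancels and S_{S/T} = k_S/k_T = (A_S/A_T)·exp[(E_T−E_S)/(RT)].
(E_T−E_S)/(RT) = (93.9−49.8)×10³/(8.314×576) = 44100/4789 = 9.209.
k_S/k_T = (1.56×10^11/1.46×10^14)·exp(9.209) = 0.001068 × 9985 = 10.7.
Since E_S < E_T, lowering the temperature improves selectivity toward S.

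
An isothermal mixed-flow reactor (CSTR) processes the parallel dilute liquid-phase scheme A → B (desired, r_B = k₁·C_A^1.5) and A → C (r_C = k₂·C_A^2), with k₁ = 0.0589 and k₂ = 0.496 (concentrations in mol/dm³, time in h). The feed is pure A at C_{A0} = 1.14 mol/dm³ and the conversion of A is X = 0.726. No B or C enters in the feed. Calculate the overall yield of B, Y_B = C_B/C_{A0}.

0.127

Exit C_A = C_{A0}(1−X) = 1.14×0.274 = 0.3124 mol/dm³.
A CSTR operates uniformly at the exit composition, giving r_B = 0.01028 and r_C = 0.04839 (each k·C_A^n at C_A = 0.3124).
Fraction of consumed A going to B: r_B/(r_B+r_C) = 0.1752.
C_B = 0.1752·C_{A0}·X = 0.1752×1.14×0.726 = 0.145 mol/dm³; Y_B = C_B/C_{A0} = 0.127.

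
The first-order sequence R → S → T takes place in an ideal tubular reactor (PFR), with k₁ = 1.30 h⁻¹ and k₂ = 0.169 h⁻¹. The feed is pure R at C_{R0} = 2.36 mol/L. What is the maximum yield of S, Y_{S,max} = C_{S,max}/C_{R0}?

0.737

Evaluating C_S at τ_opt = ln(k₂/k₁)/(k₂−k₁) gives C_{S,max}/C_{R0} = (k₁/k₂)^[k₂/(k₂−k₁)].
= (1.30/0.169)^(0.169/(0.169−1.30)) = (7.692)^(-0.1494) = 0.7372.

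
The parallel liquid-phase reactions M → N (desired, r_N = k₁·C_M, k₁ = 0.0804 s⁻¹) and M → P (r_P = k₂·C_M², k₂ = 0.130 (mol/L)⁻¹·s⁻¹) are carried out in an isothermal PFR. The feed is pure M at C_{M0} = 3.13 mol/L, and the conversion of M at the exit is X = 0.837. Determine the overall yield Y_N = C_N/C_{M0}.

0.237

C_M = C_{M0}(1−X) = 0.5102 mol/L.
Along a PFR/batch, dC_N/dC_M = −r_N/(r_N+r_P) = −k₁/(k₁+k₂·C_M).
Integrating from C_{M0} to C_M: C_N = (0.0804/0.130)·ln[(0.0804+0.130·3.13)/(0.0804+0.130·0.510)] = 0.6185·ln(0.4873/0.1467) = 0.7424 mol/L.
Y_N = C_N/C_{M0} = 0.7424/3.13 = 0.237.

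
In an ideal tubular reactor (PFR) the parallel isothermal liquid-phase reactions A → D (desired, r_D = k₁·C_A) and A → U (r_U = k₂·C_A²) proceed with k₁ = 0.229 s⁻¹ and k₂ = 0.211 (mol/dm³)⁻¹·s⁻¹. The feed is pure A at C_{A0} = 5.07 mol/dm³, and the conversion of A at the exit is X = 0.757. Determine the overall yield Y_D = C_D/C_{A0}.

0.209

C_A = C_{A0}(1−X) = 1.232 mol/dm³.
Along a PFR/batch, dC_D/dC_A = −r_D/(r_D+r_U) = −k₁/(k₁+k₂·C_A).
Integrating from C_{A0} to C_A: C_D = (0.229/0.211)·ln[(0.229+0.211·5.07)/(0.229+0.211·1.23)] = 1.085·ln(1.299/0.4890) = 1.060 mol/dm³.
Y_D = C_D/C_{A0} = 1.060/5.07 = 0.209.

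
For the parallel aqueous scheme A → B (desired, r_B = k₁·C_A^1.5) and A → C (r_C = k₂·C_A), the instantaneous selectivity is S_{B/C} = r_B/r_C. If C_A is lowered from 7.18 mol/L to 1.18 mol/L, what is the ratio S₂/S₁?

S_{B/C} = (k₁/k₂)·C_A^0.5, so S₂/S₁ = (C_{A,2}/C_{A,1})^0.5.
= (1.18/7.18)^0.5 = (0.1643)^0.5 = 0.405.

0.405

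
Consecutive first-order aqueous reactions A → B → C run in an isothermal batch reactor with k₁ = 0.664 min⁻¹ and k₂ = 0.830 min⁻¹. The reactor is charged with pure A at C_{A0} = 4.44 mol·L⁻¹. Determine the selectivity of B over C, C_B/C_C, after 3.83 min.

Solving the coupled first-order balances gives C_B(t) = [k₁/(k₂−k₁)]·C_{A0}·(e^(−k₁t) − e^(−k₂t)).
e^(−k₁t) = e^(−0.664×3.83) = e^(−2.543) = 0.07862; e^(−k₂t) = e^(−3.179) = 0.04163.
C_B = 0.664×4.44/(0.830−0.664) × (0.07862−0.04163) = 17.76×0.03699 = 0.6569 mol·L⁻¹.
C_A = C_{A0}e^(−k₁t) = 0.3491 mol·L⁻¹, so C_C = C_{A0}−C_A−C_B = 3.434 mol·L⁻¹; C_B/C_C = 0.191.

0.191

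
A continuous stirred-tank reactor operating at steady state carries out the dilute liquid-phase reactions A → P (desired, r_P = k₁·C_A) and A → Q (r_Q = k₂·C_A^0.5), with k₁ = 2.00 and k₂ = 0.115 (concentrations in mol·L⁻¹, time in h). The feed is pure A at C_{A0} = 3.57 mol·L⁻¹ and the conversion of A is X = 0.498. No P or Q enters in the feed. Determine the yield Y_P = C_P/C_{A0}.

0.477

Exit C_A = C_{A0}(1−X) = 3.57×0.502 = 1.792 mol·L⁻¹.
A CSTR operates uniformly at the exit composition, giving r_P = 3.584 and r_Q = 0.1540 (each k·C_A^n at C_A = 1.792).
Fraction of consumed A going to P: r_P/(r_P+r_Q) = 0.9588.
C_P = 0.9588·C_{A0}·X = 0.9588×3.57×0.498 = 1.70 mol·L⁻¹; Y_P = C_P/C_{A0} = 0.477.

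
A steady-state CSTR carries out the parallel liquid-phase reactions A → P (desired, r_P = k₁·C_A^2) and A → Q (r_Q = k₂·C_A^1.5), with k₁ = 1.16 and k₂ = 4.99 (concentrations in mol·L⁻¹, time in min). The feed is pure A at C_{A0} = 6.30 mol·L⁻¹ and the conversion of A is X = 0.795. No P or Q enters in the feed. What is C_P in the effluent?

1.05 mol·L⁻¹

Exit C_A = C_{A0}(1−X) = 6.30×0.205 = 1.291 mol·L⁻¹.
Rates in a CSTR are evaluated at the outlet concentration: r_P = 1.16×1.291^2 = 1.935, r_Q = 4.99×1.291^1.5 = 7.324.
Fraction of consumed A going to P: r_P/(r_P+r_Q) = 0.2090.
C_P = 0.2090·C_{A0}·X = 0.2090×6.30×0.795 = 1.05 mol·L⁻¹.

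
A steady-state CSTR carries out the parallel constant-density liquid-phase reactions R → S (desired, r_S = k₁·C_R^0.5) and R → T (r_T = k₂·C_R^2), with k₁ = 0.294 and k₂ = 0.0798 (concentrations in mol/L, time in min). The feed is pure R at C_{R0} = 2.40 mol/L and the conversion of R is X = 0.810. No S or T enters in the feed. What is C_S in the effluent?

1.79 mol/L

Exit C_R = C_{R0}(1−X) = 2.40×0.190 = 0.4560 mol/L.
Rates in a CSTR are evaluated at the outlet concentration: r_S = 0.294×0.4560^0.5 = 0.1985, r_T = 0.0798×0.4560^2 = 0.01659.
Fraction of consumed R going to S: r_S/(r_S+r_T) = 0.9229.
C_S = 0.9229·C_{R0}·X = 0.9229×2.40×0.810 = 1.79 mol/L.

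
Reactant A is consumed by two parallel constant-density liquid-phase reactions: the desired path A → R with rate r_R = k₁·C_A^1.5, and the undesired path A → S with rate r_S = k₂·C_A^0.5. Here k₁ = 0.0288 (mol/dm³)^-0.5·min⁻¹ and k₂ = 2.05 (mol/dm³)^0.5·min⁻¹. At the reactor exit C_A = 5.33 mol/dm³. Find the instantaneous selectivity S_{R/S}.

S_{R/S} = r_R/r_S = (k₁·C_A^1.5)/(k₂·C_A^0.5) = (k₁/k₂)·C_A.
= (0.0288×5.330^1.5) / (2.05×5.330^0.5) = 0.3544/4.733 = 0.0749.
Since the desired path is higher order in A, keeping C_A high (PFR or concentrated feed) favours R.

0.0749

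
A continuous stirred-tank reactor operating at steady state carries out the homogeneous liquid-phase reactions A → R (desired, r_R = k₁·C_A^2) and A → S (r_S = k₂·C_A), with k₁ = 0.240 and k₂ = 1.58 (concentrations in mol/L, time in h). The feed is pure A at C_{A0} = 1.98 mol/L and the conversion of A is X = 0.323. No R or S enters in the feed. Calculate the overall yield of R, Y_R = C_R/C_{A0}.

0.0546

Exit C_A = C_{A0}(1−X) = 1.98×0.677 = 1.340 mol/L.
Rates in a CSTR are evaluated at the outlet concentration: r_R = 0.240×1.340^2 = 0.4312, r_S = 1.58×1.340 = 2.118.
Fraction of consumed A going to R: r_R/(r_R+r_S) = 0.1692.
C_R = 0.1692·C_{A0}·X = 0.1692×1.98×0.323 = 0.108 mol/L; Y_R = C_R/C_{A0} = 0.0546.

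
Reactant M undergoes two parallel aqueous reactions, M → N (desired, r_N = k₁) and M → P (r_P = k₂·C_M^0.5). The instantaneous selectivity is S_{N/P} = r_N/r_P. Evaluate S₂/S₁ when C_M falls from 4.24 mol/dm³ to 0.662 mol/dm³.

S_{N/P} = (k₁/k₂)·C_M^-0.5, so S₂/S₁ = (C_{M,2}/C_{M,1})^-0.5.
= (0.662/4.24)^(-0.5) = (0.1561)^(-0.5) = 2.53.

2.53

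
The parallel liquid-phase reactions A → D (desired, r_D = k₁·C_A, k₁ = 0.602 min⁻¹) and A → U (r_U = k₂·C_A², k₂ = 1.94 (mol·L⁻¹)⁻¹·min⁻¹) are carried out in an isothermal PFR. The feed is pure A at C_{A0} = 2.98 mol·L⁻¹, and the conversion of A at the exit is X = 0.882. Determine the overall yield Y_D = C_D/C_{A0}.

0.167

C_A = C_{A0}(1−X) = 0.3516 mol·L⁻¹.
Along a PFR/batch, dC_D/dC_A = −r_D/(r_D+r_U) = −k₁/(k₁+k₂·C_A).
Integrating from C_{A0} to C_A: C_D = (0.602/1.94)·ln[(0.602+1.94·2.98)/(0.602+1.94·0.352)] = 0.3103·ln(6.383/1.284) = 0.4976 mol·L⁻¹.
Y_D = C_D/C_{A0} = 0.4976/2.98 = 0.167.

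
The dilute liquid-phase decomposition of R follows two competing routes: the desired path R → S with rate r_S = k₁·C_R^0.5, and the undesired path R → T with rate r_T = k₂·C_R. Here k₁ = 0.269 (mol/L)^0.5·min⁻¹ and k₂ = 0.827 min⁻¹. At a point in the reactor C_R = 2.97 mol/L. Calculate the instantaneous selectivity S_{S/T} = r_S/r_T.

0.189

S_{S/T} = r_S/r_T = (k₁·C_R^0.5)/(k₂·C_R) = (k₁/k₂)·C_R^-0.5.
= (0.269×2.970^0.5) / (0.827×2.970) = 0.4636/2.456 = 0.189.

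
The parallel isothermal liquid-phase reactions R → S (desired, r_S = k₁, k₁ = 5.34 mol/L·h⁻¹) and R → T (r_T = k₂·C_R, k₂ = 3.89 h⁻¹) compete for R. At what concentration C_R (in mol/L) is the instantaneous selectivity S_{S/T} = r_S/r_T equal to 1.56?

0.880 mol/L

S_{S/T} = (k₁/k₂)·C_R⁻¹ ⇒ C_R = (S·k₂/k₁)^(-1).
= (1.56×3.89/5.34)^(-1) = (1.136)^(-1) = 0.880 mol/L.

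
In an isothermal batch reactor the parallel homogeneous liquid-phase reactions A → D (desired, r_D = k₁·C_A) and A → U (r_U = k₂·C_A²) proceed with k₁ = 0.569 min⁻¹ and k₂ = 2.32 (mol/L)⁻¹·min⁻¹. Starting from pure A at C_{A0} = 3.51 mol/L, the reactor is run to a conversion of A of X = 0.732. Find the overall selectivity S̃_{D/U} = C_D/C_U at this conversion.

C_A = C_{A0}(1−X) = 0.9407 mol/L.
Along a PFR/batch, dC_D/dC_A = −r_D/(r_D+r_U) = −k₁/(k₁+k₂·C_A).
Integrating from C_{A0} to C_A: C_D = (0.569/2.32)·ln[(0.569+2.32·3.51)/(0.569+2.32·0.941)] = 0.2453·ln(8.712/2.751) = 0.2827 mol/L.
C_U = (C_{A0}−C_A)−C_D = 2.287 mol/L; S̃_{D/U} = 0.2827/2.287 = 0.124.

0.124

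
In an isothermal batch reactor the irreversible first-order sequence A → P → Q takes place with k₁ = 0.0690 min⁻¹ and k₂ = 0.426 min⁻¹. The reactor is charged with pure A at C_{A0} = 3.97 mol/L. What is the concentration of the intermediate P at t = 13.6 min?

Solving the coupled first-order balances gives C_P(t) = [k₁/(k₂−k₁)]·C_{A0}·(e^(−k₁t) − e^(−k₂t)).
e^(−k₁t) = e^(−0.0690×13.6) = e^(−0.9384) = 0.3913; e^(−k₂t) = e^(−5.794) = 0.003047.
C_P = 0.0690×3.97/(0.426−0.0690) × (0.3913−0.003047) = 0.7673×0.3882 = 0.2979 mol/L.

0.298 mol/L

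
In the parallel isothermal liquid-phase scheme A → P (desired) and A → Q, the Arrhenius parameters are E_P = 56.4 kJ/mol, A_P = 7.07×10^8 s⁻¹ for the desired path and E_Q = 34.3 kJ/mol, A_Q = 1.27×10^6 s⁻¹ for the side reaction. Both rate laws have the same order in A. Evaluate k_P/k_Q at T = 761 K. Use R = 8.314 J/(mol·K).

16.9

Since both paths have the same order in A, the concentration cancels and S_{P/Q} = k_P/k_Q = (A_P/A_Q)·exp[(E_Q−E_P)/(RT)].
(E_Q−E_P)/(RT) = (34.3−56.4)×10³/(8.314×761) = -22100/6327 = -3.493.
k_P/k_Q = (7.07×10^8/1.27×10^6)·exp(-3.493) = 556.7 × 0.03041 = 16.9.
Since E_P > E_Q, raising the temperature improves selectivity toward P.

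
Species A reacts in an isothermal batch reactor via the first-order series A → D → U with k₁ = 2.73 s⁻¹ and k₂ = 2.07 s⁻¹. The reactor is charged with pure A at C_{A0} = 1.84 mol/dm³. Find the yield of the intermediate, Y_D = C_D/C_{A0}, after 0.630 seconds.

0.382

For first-order series with pure A initially, C_D(t) = k₁C_{A0}/(k₂−k₁)·(e^(−k₁t) − e^(−k₂t)).
e^(−k₁t) = e^(−2.73×0.630) = e^(−1.720) = 0.1791; e^(−k₂t) = e^(−1.304) = 0.2714.
C_D = 2.73×1.84/(2.07−2.73) × (0.1791−0.2714) = (-7.611)×(-0.09233) = 0.7027 mol/dm³.
Y_D = C_D/C_{A0} = 0.7027/1.84 = 0.382.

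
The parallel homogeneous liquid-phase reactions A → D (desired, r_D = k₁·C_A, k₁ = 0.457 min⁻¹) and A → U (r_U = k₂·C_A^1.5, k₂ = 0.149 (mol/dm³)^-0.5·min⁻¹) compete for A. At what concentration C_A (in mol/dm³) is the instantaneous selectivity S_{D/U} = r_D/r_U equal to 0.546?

31.6 mol/dm³

S_{D/U} = (k₁/k₂)·C_A^-0.5 ⇒ C_A = (S·k₂/k₁)^(-2).
= (0.546×0.149/0.457)^(-2) = (0.1780)^(-2) = 31.6 mol/dm³.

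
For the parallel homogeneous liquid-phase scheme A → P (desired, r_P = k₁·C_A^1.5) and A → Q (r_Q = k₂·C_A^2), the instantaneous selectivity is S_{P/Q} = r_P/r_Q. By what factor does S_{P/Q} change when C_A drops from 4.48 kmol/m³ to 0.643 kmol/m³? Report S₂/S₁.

S_{P/Q} = (k₁/k₂)·C_A^-0.5, so S₂/S₁ = (C_{A,2}/C_{A,1})^-0.5.
= (0.643/4.48)^(-0.5) = (0.1435)^(-0.5) = 2.64.

2.64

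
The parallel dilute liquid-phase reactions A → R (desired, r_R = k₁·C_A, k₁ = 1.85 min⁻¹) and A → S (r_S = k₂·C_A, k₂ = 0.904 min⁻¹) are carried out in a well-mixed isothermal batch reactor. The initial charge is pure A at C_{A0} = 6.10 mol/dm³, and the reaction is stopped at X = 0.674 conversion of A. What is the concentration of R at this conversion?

C_A = C_{A0}(1−X) = 1.989 mol/dm³.
Both paths are first order in A, so the instantaneous fraction to R is constant: dC_R/d(−C_A) = k₁/(k₁+k₂) = 0.6718.
C_R = 0.6718·(C_{A0}−C_A) = 0.6718×4.111 = 2.76 mol/dm³.

2.76 mol/dm³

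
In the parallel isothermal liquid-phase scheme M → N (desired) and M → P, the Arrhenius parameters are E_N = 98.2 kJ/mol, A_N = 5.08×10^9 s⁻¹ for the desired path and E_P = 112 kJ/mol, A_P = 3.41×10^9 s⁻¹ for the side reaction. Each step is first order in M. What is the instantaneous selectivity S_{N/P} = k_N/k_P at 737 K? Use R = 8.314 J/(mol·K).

k_N/k_P = (A_N/A_P)·exp[−(E_N−E_P)/(RT)] = (A_N/A_P)·exp[(E_P−E_N)/(RT)].
(E_P−E_N)/(RT) = (112−98.2)×10³/(8.314×737) = 13800/6127 = 2.252.
k_N/k_P = (5.08×10^9/3.41×10^9)·exp(2.252) = 1.490 × 9.508 = 14.2.

14.2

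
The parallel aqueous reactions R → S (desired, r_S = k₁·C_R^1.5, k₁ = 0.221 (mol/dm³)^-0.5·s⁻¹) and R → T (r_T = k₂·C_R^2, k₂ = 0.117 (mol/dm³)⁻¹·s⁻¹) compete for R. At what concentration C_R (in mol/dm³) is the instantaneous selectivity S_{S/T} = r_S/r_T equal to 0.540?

12.2 mol/dm³

S_{S/T} = (k₁/k₂)·C_R^-0.5 ⇒ C_R = (S·k₂/k₁)^(-2).
= (0.540×0.117/0.221)^(-2) = (0.2859)^(-2) = 12.2 mol/dm³.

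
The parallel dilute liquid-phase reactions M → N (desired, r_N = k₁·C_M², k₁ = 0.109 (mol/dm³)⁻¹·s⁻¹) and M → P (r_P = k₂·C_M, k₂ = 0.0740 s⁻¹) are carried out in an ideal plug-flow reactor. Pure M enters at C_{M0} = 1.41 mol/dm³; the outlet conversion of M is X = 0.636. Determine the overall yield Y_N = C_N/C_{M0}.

0.366

C_M = C_{M0}(1−X) = 0.5132 mol/dm³.
Along a PFR/batch, dC_P/dC_M = −r_P/(r_N+r_P) = −k₂/(k₂+k₁·C_M).
Integrating from C_{M0} to C_M: C_P = (0.0740/0.109)·ln[(0.0740+0.109·1.41)/(0.0740+0.109·0.513)] = 0.6789·ln(0.2277/0.1299) = 0.3808 mol/dm³.
Then C_N = (C_{M0}−C_M) − C_P = 0.8968 − 0.3808 = 0.5160 mol/dm³.
Y_N = C_N/C_{M0} = 0.5160/1.41 = 0.366.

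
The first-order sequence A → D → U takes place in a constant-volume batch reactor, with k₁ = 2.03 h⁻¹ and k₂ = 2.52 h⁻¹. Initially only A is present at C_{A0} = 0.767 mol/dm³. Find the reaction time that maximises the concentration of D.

0.441 h

Setting dC_D/dt = 0 gives t_opt = ln(k₂/k₁)/(k₂−k₁).
= ln(2.52/2.03)/(2.52−2.03) = ln(1.241)/0.4900 = 0.2162/0.4900 = 0.441 h.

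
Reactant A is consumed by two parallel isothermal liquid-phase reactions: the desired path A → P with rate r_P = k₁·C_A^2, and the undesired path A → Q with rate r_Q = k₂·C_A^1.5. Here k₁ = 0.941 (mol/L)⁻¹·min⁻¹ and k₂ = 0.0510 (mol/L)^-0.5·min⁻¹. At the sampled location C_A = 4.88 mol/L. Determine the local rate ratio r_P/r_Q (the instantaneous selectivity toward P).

40.8

S_{P/Q} = r_P/r_Q = (k₁·C_A^2)/(k₂·C_A^1.5) = (k₁/k₂)·C_A^0.5.
= (0.941×4.880^2) / (0.0510×4.880^1.5) = 22.41/0.5498 = 40.8.
Since the desired path is higher order in A, keeping C_A high (PFR or concentrated feed) favours P.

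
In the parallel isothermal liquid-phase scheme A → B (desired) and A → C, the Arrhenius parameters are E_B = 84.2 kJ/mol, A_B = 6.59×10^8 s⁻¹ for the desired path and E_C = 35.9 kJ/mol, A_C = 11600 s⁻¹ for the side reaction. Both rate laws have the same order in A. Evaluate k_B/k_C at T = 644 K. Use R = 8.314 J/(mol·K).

6.87

k_B/k_C = (A_B/A_C)·exp[−(E_B−E_C)/(RT)] = (A_B/A_C)·exp[(E_C−E_B)/(RT)].
(E_C−E_B)/(RT) = (35.9−84.2)×10³/(8.314×644) = -48300/5354 = -9.021.
k_B/k_C = (6.59×10^8/11600)·exp(-9.021) = 56810 × 1.209×10^-4 = 6.87.
Since E_B > E_C, raising the temperature improves selectivity toward B.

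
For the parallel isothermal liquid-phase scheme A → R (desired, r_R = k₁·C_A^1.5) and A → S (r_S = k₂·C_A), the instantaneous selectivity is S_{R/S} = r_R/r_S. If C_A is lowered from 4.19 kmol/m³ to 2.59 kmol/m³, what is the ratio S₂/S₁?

S_{R/S} = (k₁/k₂)·C_A^0.5, so S₂/S₁ = (C_{A,2}/C_{A,1})^0.5.
= (2.59/4.19)^0.5 = (0.6181)^0.5 = 0.786.

0.786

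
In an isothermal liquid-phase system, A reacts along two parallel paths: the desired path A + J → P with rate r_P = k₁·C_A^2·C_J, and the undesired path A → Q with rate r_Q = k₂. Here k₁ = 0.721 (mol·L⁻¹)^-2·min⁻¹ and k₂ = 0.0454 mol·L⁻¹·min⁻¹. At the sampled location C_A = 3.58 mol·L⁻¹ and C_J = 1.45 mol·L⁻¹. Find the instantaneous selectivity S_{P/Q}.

S_{P/Q} = r_P/r_Q = (k₁·C_A^2·C_J)/(k₂) = (k₁/k₂)·C_A^2·C_J.
= (0.721×3.580^2×1.450) / (0.0454) = 13.40/0.04540 = 295.
Since the desired path is higher order in A, keeping C_A high (PFR or concentrated feed) favours P.

295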